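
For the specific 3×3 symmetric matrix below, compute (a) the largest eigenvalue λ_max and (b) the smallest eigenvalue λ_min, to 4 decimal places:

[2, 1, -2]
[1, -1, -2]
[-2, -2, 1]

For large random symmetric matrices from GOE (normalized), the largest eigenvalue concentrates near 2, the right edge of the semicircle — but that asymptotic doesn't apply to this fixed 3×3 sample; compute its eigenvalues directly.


Since M is real symmetric, all three eigenvalues are real; they are the roots of det(λI − M) = λ³ − (tr M) λ² + s λ − det M, where s is the sum of the principal 2×2 minors.
tr M = 2 + (-1) + 1 = 2.
s = (2·(-1) − 1²) + (2·1 − (-2)²) + ((-1)·1 − (-2)²) = -3 + (-2) + (-5) = -10.
det M (expand along row 1) = 2·(-5) − 1·(-3) + (-2)·(-4) = 1.
Characteristic polynomial: λ³ − 2λ² − 10λ − 1 = 0.
Substitute λ = y + (tr M)/3 = y + 0.666667 to remove the quadratic term: y³ + p·y + q = 0 with p = s − (tr M)²/3 = -11.333333 and q = −2(tr M)³/27 + (tr M)·s/3 − det M = -8.259259.
Three real roots ⇒ use the trigonometric (Viète) form: r = 2√(−p/3) = 3.887301, φ = arccos(3q/(p·r)) = arccos(0.562414) = 0.973493 rad.
y_k = r·cos(φ/3 − 2πk/3) for k = 0, 1, 2 gives y = 3.684427, -0.768862, -2.915565.
λ_k = y_k + 0.666667 gives λ = 4.3511, -0.1022, -2.2489 (check: the sum is 2.0000 = tr M).

Hence λ_max = 4.3511 and λ_min = -2.2489.


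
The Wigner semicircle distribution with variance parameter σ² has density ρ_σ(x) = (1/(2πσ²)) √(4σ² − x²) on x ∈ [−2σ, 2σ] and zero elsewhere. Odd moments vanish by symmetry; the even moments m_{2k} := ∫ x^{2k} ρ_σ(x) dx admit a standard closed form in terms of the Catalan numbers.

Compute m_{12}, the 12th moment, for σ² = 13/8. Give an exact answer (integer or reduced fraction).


By the scaled semicircle moment identity, m_{2k} = σ^{2k} · C_k with k = 6.
C_6 = (1/(k+1)) · C(2k, k) = (1/7) · C(12, 6) = (1/7) · 924 = 132.
σ^{2k} = (σ²)^k = (13/8)^6 = 4826809/262144.

Therefore m_{12} = σ^{12} · C_6 = (4826809/262144) · 132 = 159284697/65536.


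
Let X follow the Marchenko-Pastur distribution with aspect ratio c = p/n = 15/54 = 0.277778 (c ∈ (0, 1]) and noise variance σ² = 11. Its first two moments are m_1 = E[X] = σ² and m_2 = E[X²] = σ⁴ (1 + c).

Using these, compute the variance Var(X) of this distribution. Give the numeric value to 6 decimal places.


m_1 = E[X] = σ² = 11, so m_1² = 121.
m_2 = E[X²] = σ⁴ (1 + c) = 121 · (1 + 0.277778) = 121 · 1.277778 = 154.611111.
(Note m_2 − m_1² simplifies to c · σ⁴ = 0.277778 · 121.)

Var(X) = m_2 − m_1² = 154.611111 − 121 = 33.611111.


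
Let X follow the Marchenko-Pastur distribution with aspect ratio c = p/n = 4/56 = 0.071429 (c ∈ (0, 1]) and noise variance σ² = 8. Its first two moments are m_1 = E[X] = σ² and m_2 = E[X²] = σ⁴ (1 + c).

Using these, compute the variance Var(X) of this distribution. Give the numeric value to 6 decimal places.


m_1 = E[X] = σ² = 8, so m_1² = 64.
m_2 = E[X²] = σ⁴ (1 + c) = 64 · (1 + 0.071429) = 64 · 1.071429 = 68.571429.
(Note m_2 − m_1² simplifies to c · σ⁴ = 0.071429 · 64.)

Var(X) = m_2 − m_1² = 68.571429 − 64 = 4.571429.


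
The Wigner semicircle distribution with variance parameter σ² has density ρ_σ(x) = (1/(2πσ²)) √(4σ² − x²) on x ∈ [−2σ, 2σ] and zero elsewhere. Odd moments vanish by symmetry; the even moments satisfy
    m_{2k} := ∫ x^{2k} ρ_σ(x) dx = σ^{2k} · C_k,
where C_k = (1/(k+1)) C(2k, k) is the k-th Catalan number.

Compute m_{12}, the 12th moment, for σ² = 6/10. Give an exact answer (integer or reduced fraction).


By the scaled semicircle moment identity, m_{2k} = σ^{2k} · C_k with k = 6.
C_6 = (1/(k+1)) · C(2k, k) = (1/7) · C(12, 6) = (1/7) · 924 = 132.
σ^{2k} = (σ²)^k = (6/10)^6 = 729/15625.

Therefore m_{12} = σ^{12} · C_6 = (729/15625) · 132 = 96228/15625.


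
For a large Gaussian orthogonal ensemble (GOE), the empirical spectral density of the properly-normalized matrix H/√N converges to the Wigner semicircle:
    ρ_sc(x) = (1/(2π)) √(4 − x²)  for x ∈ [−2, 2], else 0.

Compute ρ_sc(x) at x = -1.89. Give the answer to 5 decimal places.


ρ_sc(x) = (1/(2π)) √(4 − x²). With x = -1.89:
  4 − x² = 4 − (-1.89)² = 4 − 3.572100 = 0.427900.
  √(4 − x²) = 0.654141.
  1/(2π) = 0.159155.
  ρ_sc(-1.89) = 0.159155 · 0.654141 = 0.104110.

Rounded to 5 decimal places: ρ_sc(-1.89) ≈ 0.10411.


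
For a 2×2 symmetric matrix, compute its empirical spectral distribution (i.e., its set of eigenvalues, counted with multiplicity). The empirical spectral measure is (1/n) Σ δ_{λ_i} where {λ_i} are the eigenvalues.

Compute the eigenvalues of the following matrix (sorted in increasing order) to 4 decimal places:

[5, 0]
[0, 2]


Since M is real symmetric, both eigenvalues are real; they are the roots of det(λI − M) = λ² − (tr M) λ + det M.
tr M = 5 + 2 = 7.
det M = 5·2 − 0² = 10 − 0 = 10.
Characteristic polynomial: λ² − 7λ + 10 = 0.
Discriminant Δ = (tr M)² − 4·det M = 49 − 40 = 9; √Δ = 3.000000.
λ = (tr M ± √Δ)/2 = (7 ± 3.000000)/2, giving (tr M − √Δ)/2 = 2.0000 and (tr M + √Δ)/2 = 5.0000.

Eigenvalues sorted in increasing order: [2.0000, 5.0000].


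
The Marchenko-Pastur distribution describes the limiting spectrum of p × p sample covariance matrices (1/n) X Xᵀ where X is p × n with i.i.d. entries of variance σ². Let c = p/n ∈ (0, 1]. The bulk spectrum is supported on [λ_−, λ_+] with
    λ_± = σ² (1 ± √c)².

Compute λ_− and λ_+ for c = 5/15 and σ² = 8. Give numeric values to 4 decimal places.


c = 5/15 = 0.333333; √c = 0.577350.
λ_− = σ² (1 − √c)² = 8 · (1 − 0.577350)² = 8 · (0.422650)² = 1.429062.
λ_+ = σ² (1 + √c)² = 8 · (1 + 0.577350)² = 8 · (1.577350)² = 19.904271.

Rounded to 4 decimal places: λ_− ≈ 1.4291, λ_+ ≈ 19.9043.


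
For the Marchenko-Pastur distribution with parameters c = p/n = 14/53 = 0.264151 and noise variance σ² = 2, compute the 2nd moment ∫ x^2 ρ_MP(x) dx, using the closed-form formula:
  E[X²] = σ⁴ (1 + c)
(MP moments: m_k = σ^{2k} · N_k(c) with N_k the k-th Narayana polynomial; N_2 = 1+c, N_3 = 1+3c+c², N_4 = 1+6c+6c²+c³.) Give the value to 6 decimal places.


E[X²] = σ⁴ (1 + c) (second MP moment). With σ² = 2 (so σ⁴ = 4) and c = 14/53 = 0.264151: E[X²] = 4 · (1 + 0.264151) = 4 · 1.264151.

So E[X^2] = 5.056604.


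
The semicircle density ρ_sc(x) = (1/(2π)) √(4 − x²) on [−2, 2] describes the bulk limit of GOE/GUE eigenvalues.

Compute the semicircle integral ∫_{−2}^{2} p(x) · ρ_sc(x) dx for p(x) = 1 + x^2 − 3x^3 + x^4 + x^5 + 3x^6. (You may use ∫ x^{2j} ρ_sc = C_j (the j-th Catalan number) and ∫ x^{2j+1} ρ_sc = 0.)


Write p(x) = Σ a_i x^i, split into monomials and integrate each against ρ_sc separately.
Using ∫ x^{2j} ρ_sc = C_j = (1/(j+1)) C(2j, j) (Catalan numbers) and ∫ x^{2j+1} ρ_sc = 0 (odd monomials vanish by symmetry):
  i = 0 (even): a_0 · C_{0} = 1 · 1 = 1
  i = 2 (even): a_2 · C_{1} = 1 · 1 = 1
  i = 3 (odd): ∫ x^3 ρ_sc = 0 (vanishes)
  i = 4 (even): a_4 · C_{2} = 1 · 2 = 2
  i = 5 (odd): ∫ x^5 ρ_sc = 0 (vanishes)
  i = 6 (even): a_6 · C_{3} = 3 · 5 = 15

Summing the contributions: ∫_{−2}^{2} p(x) ρ_sc(x) dx = 1 + 1 + 2 + 15 = 19.


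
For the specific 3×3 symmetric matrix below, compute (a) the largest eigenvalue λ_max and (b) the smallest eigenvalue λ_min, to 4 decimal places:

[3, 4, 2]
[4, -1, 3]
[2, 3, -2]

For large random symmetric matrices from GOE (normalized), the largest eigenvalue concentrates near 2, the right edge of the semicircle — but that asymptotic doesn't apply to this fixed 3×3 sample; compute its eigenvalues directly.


Since M is real symmetric, all three eigenvalues are real; they are the roots of det(λI − M) = λ³ − (tr M) λ² + s λ − det M, where s is the sum of the principal 2×2 minors.
tr M = 3 + (-1) + (-2) = 0.
s = (3·(-1) − 4²) + (3·(-2) − 2²) + ((-1)·(-2) − 3²) = -19 + (-10) + (-7) = -36.
det M (expand along row 1) = 3·(-7) − 4·(-14) + 2·14 = 63.
Characteristic polynomial: λ³ − 36λ − 63 = 0.
Substitute λ = y + (tr M)/3 = y + 0.000000 to remove the quadratic term: y³ + p·y + q = 0 with p = s − (tr M)²/3 = -36.000000 and q = −2(tr M)³/27 + (tr M)·s/3 − det M = -63.000000.
Three real roots ⇒ use the trigonometric (Viète) form: r = 2√(−p/3) = 6.928203, φ = arccos(3q/(p·r)) = arccos(0.757772) = 0.710904 rad.
y_k = r·cos(φ/3 − 2πk/3) for k = 0, 1, 2 gives y = 6.734589, -1.958756, -4.775833.
λ_k = y_k + 0.000000 gives λ = 6.7346, -1.9588, -4.7758 (check: the sum is 0.0000 = tr M).

Hence λ_max = 6.7346 and λ_min = -4.7758.


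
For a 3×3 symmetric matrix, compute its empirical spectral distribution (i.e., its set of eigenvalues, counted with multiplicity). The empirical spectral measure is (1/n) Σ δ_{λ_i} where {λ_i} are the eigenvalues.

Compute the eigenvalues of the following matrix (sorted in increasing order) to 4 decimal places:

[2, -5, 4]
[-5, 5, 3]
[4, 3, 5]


Since M is real symmetric, all three eigenvalues are real; they are the roots of det(λI − M) = λ³ − (tr M) λ² + s λ − det M, where s is the sum of the principal 2×2 minors.
tr M = 2 + 5 + 5 = 12.
s = (2·5 − (-5)²) + (2·5 − 4²) + (5·5 − 3²) = -15 + (-6) + 16 = -5.
det M (expand along row 1) = 2·16 − (-5)·(-37) + 4·(-35) = -293.
Characteristic polynomial: λ³ − 12λ² − 5λ + 293 = 0.
Substitute λ = y + (tr M)/3 = y + 4.000000 to remove the quadratic term: y³ + p·y + q = 0 with p = s − (tr M)²/3 = -53.000000 and q = −2(tr M)³/27 + (tr M)·s/3 − det M = 145.000000.
Three real roots ⇒ use the trigonometric (Viète) form: r = 2√(−p/3) = 8.406347, φ = arccos(3q/(p·r)) = arccos(-0.976351) = 2.923682 rad.
y_k = r·cos(φ/3 − 2πk/3) for k = 0, 1, 2 gives y = 4.720430, 3.663750, -8.384180.
λ_k = y_k + 4.000000 gives λ = 8.7204, 7.6638, -4.3842 (check: the sum is 12.0000 = tr M).

Eigenvalues sorted in increasing order: [-4.3842, 7.6638, 8.7204].


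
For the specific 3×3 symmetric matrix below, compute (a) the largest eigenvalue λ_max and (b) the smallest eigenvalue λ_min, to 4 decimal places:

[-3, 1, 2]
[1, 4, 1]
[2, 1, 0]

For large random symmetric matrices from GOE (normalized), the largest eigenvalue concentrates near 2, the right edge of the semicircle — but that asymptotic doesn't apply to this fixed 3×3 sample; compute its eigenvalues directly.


Since M is real symmetric, all three eigenvalues are real; they are the roots of det(λI − M) = λ³ − (tr M) λ² + s λ − det M, where s is the sum of the principal 2×2 minors.
tr M = -3 + 4 + 0 = 1.
s = ((-3)·4 − 1²) + ((-3)·0 − 2²) + (4·0 − 1²) = -13 + (-4) + (-1) = -18.
det M (expand along row 1) = (-3)·(-1) − 1·(-2) + 2·(-7) = -9.
Characteristic polynomial: λ³ − λ² − 18λ + 9 = 0.
Substitute λ = y + (tr M)/3 = y + 0.333333 to remove the quadratic term: y³ + p·y + q = 0 with p = s − (tr M)²/3 = -18.333333 and q = −2(tr M)³/27 + (tr M)·s/3 − det M = 2.925926.
Three real roots ⇒ use the trigonometric (Viète) form: r = 2√(−p/3) = 4.944132, φ = arccos(3q/(p·r)) = arccos(-0.096840) = 1.667788 rad.
y_k = r·cos(φ/3 − 2πk/3) for k = 0, 1, 2 gives y = 4.199597, 0.159819, -4.359416.
λ_k = y_k + 0.333333 gives λ = 4.5329, 0.4932, -4.0261 (check: the sum is 1.0000 = tr M).

Hence λ_max = 4.5329 and λ_min = -4.0261.


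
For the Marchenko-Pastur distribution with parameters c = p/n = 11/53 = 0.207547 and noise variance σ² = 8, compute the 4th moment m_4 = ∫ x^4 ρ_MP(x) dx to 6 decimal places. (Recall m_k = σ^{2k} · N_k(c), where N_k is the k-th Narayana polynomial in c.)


E[X⁴] = σ⁸ (1 + 6c + 6c² + c³) (fourth MP moment). With σ² = 8 (so σ⁸ = 4096) and c = 11/53 = 0.207547: E[X⁴] = 4096 · (1 + 6·0.207547 + 6·(0.207547)² + (0.207547)³) = 4096 · 2.512678.

So E[X^4] = 10291.930117.


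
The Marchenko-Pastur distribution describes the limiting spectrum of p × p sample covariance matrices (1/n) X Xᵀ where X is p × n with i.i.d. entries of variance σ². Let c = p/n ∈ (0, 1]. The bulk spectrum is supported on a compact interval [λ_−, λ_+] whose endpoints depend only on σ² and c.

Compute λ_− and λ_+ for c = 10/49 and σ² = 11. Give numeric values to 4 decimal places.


c = 10/49 = 0.204082; √c = 0.451754.
λ_− = σ² (1 − √c)² = 11 · (1 − 0.451754)² = 11 · (0.548246)² = 3.306311.
λ_+ = σ² (1 + √c)² = 11 · (1 + 0.451754)² = 11 · (1.451754)² = 23.183485.

Rounded to 4 decimal places: λ_− ≈ 3.3063, λ_+ ≈ 23.1835.


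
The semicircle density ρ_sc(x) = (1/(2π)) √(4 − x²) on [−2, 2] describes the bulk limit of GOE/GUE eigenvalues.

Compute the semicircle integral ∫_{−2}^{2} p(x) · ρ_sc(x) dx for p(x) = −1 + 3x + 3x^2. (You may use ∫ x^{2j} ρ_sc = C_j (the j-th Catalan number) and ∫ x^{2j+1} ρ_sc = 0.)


Write p(x) = Σ a_i x^i, split into monomials and integrate each against ρ_sc separately.
Using ∫ x^{2j} ρ_sc = C_j = (1/(j+1)) C(2j, j) (Catalan numbers) and ∫ x^{2j+1} ρ_sc = 0 (odd monomials vanish by symmetry):
  i = 0 (even): a_0 · C_{0} = -1 · 1 = -1
  i = 1 (odd): ∫ x^1 ρ_sc = 0 (vanishes)
  i = 2 (even): a_2 · C_{1} = 3 · 1 = 3

Summing the contributions: ∫_{−2}^{2} p(x) ρ_sc(x) dx = (-1) + 3 = 2.


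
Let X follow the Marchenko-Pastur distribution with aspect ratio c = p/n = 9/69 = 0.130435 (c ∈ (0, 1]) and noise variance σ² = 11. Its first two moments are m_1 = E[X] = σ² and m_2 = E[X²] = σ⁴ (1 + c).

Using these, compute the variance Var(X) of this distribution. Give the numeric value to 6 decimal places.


m_1 = E[X] = σ² = 11, so m_1² = 121.
m_2 = E[X²] = σ⁴ (1 + c) = 121 · (1 + 0.130435) = 121 · 1.130435 = 136.782609.
(Note m_2 − m_1² simplifies to c · σ⁴ = 0.130435 · 121.)

Var(X) = m_2 − m_1² = 136.782609 − 121 = 15.782609.


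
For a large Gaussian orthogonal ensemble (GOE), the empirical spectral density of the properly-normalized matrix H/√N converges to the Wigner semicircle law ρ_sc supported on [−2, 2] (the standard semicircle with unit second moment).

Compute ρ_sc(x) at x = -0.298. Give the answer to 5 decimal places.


ρ_sc(x) = (1/(2π)) √(4 − x²). With x = -0.298:
  4 − x² = 4 − (-0.298)² = 4 − 0.088804 = 3.911196.
  √(4 − x²) = 1.977674.
  1/(2π) = 0.159155.
  ρ_sc(-0.298) = 0.159155 · 1.977674 = 0.314757.

Rounded to 5 decimal places: ρ_sc(-0.298) ≈ 0.31476.


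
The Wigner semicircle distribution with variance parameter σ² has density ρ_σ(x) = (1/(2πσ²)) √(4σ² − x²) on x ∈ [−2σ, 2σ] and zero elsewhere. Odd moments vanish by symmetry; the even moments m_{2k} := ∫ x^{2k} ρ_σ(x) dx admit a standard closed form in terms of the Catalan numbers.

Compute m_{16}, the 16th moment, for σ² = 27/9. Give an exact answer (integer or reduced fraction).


By the scaled semicircle moment identity, m_{2k} = σ^{2k} · C_k with k = 8.
C_8 = (1/(k+1)) · C(2k, k) = (1/9) · C(16, 8) = (1/9) · 12870 = 1430.
σ^{2k} = (σ²)^k = (27/9)^8 = 6561.

Therefore m_{16} = σ^{16} · C_8 = 6561 · 1430 = 9382230.


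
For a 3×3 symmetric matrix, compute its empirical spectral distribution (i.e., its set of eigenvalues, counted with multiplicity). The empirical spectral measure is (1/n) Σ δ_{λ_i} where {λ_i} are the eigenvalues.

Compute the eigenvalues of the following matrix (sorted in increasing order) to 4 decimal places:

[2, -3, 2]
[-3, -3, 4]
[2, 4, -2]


Since M is real symmetric, all three eigenvalues are real; they are the roots of det(λI − M) = λ³ − (tr M) λ² + s λ − det M, where s is the sum of the principal 2×2 minors.
tr M = 2 + (-3) + (-2) = -3.
s = (2·(-3) − (-3)²) + (2·(-2) − 2²) + ((-3)·(-2) − 4²) = -15 + (-8) + (-10) = -33.
det M (expand along row 1) = 2·(-10) − (-3)·(-2) + 2·(-6) = -38.
Characteristic polynomial: λ³ + 3λ² − 33λ + 38 = 0.
Substitute λ = y + (tr M)/3 = y − 1.000000 to remove the quadratic term: y³ + p·y + q = 0 with p = s − (tr M)²/3 = -36.000000 and q = −2(tr M)³/27 + (tr M)·s/3 − det M = 73.000000.
Three real roots ⇒ use the trigonometric (Viète) form: r = 2√(−p/3) = 6.928203, φ = arccos(3q/(p·r)) = arccos(-0.878054) = 2.642576 rad.
y_k = r·cos(φ/3 − 2πk/3) for k = 0, 1, 2 gives y = 4.409726, 2.422851, -6.832577.
λ_k = y_k − 1.000000 gives λ = 3.4097, 1.4229, -7.8326 (check: the sum is -3.0000 = tr M).

Eigenvalues sorted in increasing order: [-7.8326, 1.4229, 3.4097].


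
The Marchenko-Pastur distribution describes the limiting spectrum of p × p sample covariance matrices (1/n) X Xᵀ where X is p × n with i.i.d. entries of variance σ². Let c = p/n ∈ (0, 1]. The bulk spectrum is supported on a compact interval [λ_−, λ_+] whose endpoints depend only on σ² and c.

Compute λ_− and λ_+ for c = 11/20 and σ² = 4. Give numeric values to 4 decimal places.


c = 11/20 = 0.550000; √c = 0.741620.
λ_− = σ² (1 − √c)² = 4 · (1 − 0.741620)² = 4 · (0.258380)² = 0.267041.
λ_+ = σ² (1 + √c)² = 4 · (1 + 0.741620)² = 4 · (1.741620)² = 12.132959.

Rounded to 4 decimal places: λ_− ≈ 0.2670, λ_+ ≈ 12.1330.


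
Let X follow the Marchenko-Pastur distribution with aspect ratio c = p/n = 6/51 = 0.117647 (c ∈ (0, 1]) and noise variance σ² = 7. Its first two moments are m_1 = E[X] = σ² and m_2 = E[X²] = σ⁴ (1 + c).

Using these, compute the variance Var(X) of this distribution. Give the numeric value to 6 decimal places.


m_1 = E[X] = σ² = 7, so m_1² = 49.
m_2 = E[X²] = σ⁴ (1 + c) = 49 · (1 + 0.117647) = 49 · 1.117647 = 54.764706.
(Note m_2 − m_1² simplifies to c · σ⁴ = 0.117647 · 49.)

Var(X) = m_2 − m_1² = 54.764706 − 49 = 5.764706.


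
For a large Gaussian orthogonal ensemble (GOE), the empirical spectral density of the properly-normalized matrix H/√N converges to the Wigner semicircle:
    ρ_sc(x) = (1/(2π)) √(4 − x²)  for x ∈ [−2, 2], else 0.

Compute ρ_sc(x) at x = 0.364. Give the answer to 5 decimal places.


ρ_sc(x) = (1/(2π)) √(4 − x²). With x = 0.364:
  4 − x² = 4 − (0.364)² = 4 − 0.132496 = 3.867504.
  √(4 − x²) = 1.966597.
  1/(2π) = 0.159155.
  ρ_sc(0.364) = 0.159155 · 1.966597 = 0.312994.

Rounded to 5 decimal places: ρ_sc(0.364) ≈ 0.31299.


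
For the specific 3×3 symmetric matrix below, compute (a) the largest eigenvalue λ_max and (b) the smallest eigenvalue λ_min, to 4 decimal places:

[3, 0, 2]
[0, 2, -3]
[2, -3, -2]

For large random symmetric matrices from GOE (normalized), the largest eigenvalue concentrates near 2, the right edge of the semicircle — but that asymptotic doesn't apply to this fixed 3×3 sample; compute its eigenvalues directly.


Since M is real symmetric, all three eigenvalues are real; they are the roots of det(λI − M) = λ³ − (tr M) λ² + s λ − det M, where s is the sum of the principal 2×2 minors.
tr M = 3 + 2 + (-2) = 3.
s = (3·2 − 0²) + (3·(-2) − 2²) + (2·(-2) − (-3)²) = 6 + (-10) + (-13) = -17.
det M (expand along row 1) = 3·(-13) − 0·6 + 2·(-4) = -47.
Characteristic polynomial: λ³ − 3λ² − 17λ + 47 = 0.
Substitute λ = y + (tr M)/3 = y + 1.000000 to remove the quadratic term: y³ + p·y + q = 0 with p = s − (tr M)²/3 = -20.000000 and q = −2(tr M)³/27 + (tr M)·s/3 − det M = 28.000000.
Three real roots ⇒ use the trigonometric (Viète) form: r = 2√(−p/3) = 5.163978, φ = arccos(3q/(p·r)) = arccos(-0.813327) = 2.520643 rad.
y_k = r·cos(φ/3 − 2πk/3) for k = 0, 1, 2 gives y = 3.445939, 1.607816, -5.053755.
λ_k = y_k + 1.000000 gives λ = 4.4459, 2.6078, -4.0538 (check: the sum is 3.0000 = tr M).

Hence λ_max = 4.4459 and λ_min = -4.0538.


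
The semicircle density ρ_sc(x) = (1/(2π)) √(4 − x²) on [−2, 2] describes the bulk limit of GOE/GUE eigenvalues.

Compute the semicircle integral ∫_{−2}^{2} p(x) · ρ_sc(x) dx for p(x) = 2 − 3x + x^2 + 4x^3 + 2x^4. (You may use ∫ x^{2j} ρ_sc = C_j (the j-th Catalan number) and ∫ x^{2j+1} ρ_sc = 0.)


Write p(x) = Σ a_i x^i, split into monomials and integrate each against ρ_sc separately.
Using ∫ x^{2j} ρ_sc = C_j = (1/(j+1)) C(2j, j) (Catalan numbers) and ∫ x^{2j+1} ρ_sc = 0 (odd monomials vanish by symmetry):
  i = 0 (even): a_0 · C_{0} = 2 · 1 = 2
  i = 1 (odd): ∫ x^1 ρ_sc = 0 (vanishes)
  i = 2 (even): a_2 · C_{1} = 1 · 1 = 1
  i = 3 (odd): ∫ x^3 ρ_sc = 0 (vanishes)
  i = 4 (even): a_4 · C_{2} = 2 · 2 = 4

Summing the contributions: ∫_{−2}^{2} p(x) ρ_sc(x) dx = 2 + 1 + 4 = 7.


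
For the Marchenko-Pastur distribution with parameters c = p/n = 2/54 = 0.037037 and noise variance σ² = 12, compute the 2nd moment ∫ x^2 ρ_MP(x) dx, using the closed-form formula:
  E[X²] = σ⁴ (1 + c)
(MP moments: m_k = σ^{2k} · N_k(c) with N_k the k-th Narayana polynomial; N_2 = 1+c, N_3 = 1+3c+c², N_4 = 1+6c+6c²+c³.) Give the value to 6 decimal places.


E[X²] = σ⁴ (1 + c) (second MP moment). With σ² = 12 (so σ⁴ = 144) and c = 2/54 = 0.037037: E[X²] = 144 · (1 + 0.037037) = 144 · 1.037037.

So E[X^2] = 149.333333.


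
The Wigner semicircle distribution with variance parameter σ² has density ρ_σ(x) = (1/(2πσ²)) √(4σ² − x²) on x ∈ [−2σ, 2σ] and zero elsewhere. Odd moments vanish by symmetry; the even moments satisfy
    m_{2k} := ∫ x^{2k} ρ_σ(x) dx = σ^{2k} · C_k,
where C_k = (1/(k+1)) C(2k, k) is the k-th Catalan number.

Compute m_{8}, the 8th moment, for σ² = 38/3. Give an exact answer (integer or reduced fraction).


By the scaled semicircle moment identity, m_{2k} = σ^{2k} · C_k with k = 4.
C_4 = (1/(k+1)) · C(2k, k) = (1/5) · C(8, 4) = (1/5) · 70 = 14.
σ^{2k} = (σ²)^k = (38/3)^4 = 2085136/81.

Therefore m_{8} = σ^{8} · C_4 = (2085136/81) · 14 = 29191904/81.


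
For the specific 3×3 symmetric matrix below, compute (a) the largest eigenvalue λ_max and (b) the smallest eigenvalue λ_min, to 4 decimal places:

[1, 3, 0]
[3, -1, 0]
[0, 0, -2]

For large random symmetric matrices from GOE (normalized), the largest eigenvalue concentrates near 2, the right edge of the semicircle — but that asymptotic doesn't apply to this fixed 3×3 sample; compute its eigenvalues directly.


Since M is real symmetric, all three eigenvalues are real; they are the roots of det(λI − M) = λ³ − (tr M) λ² + s λ − det M, where s is the sum of the principal 2×2 minors.
tr M = 1 + (-1) + (-2) = -2.
s = (1·(-1) − 3²) + (1·(-2) − 0²) + ((-1)·(-2) − 0²) = -10 + (-2) + 2 = -10.
det M (expand along row 1) = 1·2 − 3·(-6) + 0·0 = 20.
Characteristic polynomial: λ³ + 2λ² − 10λ − 20 = 0.
Substitute λ = y + (tr M)/3 = y − 0.666667 to remove the quadratic term: y³ + p·y + q = 0 with p = s − (tr M)²/3 = -11.333333 and q = −2(tr M)³/27 + (tr M)·s/3 − det M = -12.740741.
Three real roots ⇒ use the trigonometric (Viète) form: r = 2√(−p/3) = 3.887301, φ = arccos(3q/(p·r)) = arccos(0.867581) = 0.520479 rad.
y_k = r·cos(φ/3 − 2πk/3) for k = 0, 1, 2 gives y = 3.828944, -1.333333, -2.495611.
λ_k = y_k − 0.666667 gives λ = 3.1623, -2.0000, -3.1623 (check: the sum is -2.0000 = tr M).

Hence λ_max = 3.1623 and λ_min = -3.1623.


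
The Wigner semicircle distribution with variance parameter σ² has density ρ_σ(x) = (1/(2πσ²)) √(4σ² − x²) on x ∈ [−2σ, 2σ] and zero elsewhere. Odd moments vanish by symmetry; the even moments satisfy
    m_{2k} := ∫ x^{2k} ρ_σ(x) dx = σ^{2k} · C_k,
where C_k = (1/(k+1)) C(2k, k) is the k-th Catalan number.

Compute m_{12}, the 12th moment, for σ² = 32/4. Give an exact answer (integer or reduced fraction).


By the scaled semicircle moment identity, m_{2k} = σ^{2k} · C_k with k = 6.
C_6 = (1/(k+1)) · C(2k, k) = (1/7) · C(12, 6) = (1/7) · 924 = 132.
σ^{2k} = (σ²)^k = (32/4)^6 = 262144.

Therefore m_{12} = σ^{12} · C_6 = 262144 · 132 = 34603008.


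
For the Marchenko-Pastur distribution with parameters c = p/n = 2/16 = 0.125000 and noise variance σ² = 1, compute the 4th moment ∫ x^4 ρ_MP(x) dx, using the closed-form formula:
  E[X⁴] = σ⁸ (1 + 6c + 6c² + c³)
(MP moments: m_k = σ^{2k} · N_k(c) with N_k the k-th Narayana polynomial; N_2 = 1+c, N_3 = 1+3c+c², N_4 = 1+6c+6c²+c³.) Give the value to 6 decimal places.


E[X⁴] = σ⁸ (1 + 6c + 6c² + c³) (fourth MP moment). With σ² = 1 (so σ⁸ = 1) and c = 2/16 = 0.125000: E[X⁴] = 1 · (1 + 6·0.125000 + 6·(0.125000)² + (0.125000)³) = 1 · 1.845703.

So E[X^4] = 1.845703.


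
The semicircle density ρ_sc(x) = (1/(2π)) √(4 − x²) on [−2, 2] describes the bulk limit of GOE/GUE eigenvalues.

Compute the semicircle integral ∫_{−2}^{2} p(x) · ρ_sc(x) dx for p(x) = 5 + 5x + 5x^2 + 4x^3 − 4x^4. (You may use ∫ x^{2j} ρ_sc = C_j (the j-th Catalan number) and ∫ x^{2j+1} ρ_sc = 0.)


Write p(x) = Σ a_i x^i, split into monomials and integrate each against ρ_sc separately.
Using ∫ x^{2j} ρ_sc = C_j = (1/(j+1)) C(2j, j) (Catalan numbers) and ∫ x^{2j+1} ρ_sc = 0 (odd monomials vanish by symmetry):
  i = 0 (even): a_0 · C_{0} = 5 · 1 = 5
  i = 1 (odd): ∫ x^1 ρ_sc = 0 (vanishes)
  i = 2 (even): a_2 · C_{1} = 5 · 1 = 5
  i = 3 (odd): ∫ x^3 ρ_sc = 0 (vanishes)
  i = 4 (even): a_4 · C_{2} = -4 · 2 = -8

Summing the contributions: ∫_{−2}^{2} p(x) ρ_sc(x) dx = 5 + 5 + (-8) = 2.


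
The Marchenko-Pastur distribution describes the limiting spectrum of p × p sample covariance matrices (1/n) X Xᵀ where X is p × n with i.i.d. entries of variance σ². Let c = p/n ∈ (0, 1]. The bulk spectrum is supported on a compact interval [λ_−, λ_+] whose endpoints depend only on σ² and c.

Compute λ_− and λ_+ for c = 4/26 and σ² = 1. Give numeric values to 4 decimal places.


c = 4/26 = 0.153846; √c = 0.392232.
λ_− = σ² (1 − √c)² = 1 · (1 − 0.392232)² = 1 · (0.607768)² = 0.369382.
λ_+ = σ² (1 + √c)² = 1 · (1 + 0.392232)² = 1 · (1.392232)² = 1.938311.

Rounded to 4 decimal places: λ_− ≈ 0.3694, λ_+ ≈ 1.9383.


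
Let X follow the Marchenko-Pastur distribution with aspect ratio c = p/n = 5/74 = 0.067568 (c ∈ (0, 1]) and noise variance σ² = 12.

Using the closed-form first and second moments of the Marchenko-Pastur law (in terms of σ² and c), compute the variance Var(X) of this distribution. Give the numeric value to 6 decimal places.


Recall the MP moments m_1 = E[X] = σ² and m_2 = E[X²] = σ⁴ (1 + c).
m_1 = E[X] = σ² = 12, so m_1² = 144.
m_2 = E[X²] = σ⁴ (1 + c) = 144 · (1 + 0.067568) = 144 · 1.067568 = 153.729730.
(Note m_2 − m_1² simplifies to c · σ⁴ = 0.067568 · 144.)

Var(X) = m_2 − m_1² = 153.729730 − 144 = 9.729730.


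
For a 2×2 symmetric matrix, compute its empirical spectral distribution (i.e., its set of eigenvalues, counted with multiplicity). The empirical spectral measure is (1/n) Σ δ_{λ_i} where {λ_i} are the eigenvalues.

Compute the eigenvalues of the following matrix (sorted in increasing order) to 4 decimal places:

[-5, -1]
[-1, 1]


Since M is real symmetric, both eigenvalues are real; they are the roots of det(λI − M) = λ² − (tr M) λ + det M.
tr M = -5 + 1 = -4.
det M = (-5)·1 − (-1)² = -5 − 1 = -6.
Characteristic polynomial: λ² + 4λ − 6 = 0.
Discriminant Δ = (tr M)² − 4·det M = 16 − (-24) = 40; √Δ = 6.324555.
λ = (tr M ± √Δ)/2 = (-4 ± 6.324555)/2, giving (tr M − √Δ)/2 = -5.1623 and (tr M + √Δ)/2 = 1.1623.

Eigenvalues sorted in increasing order: [-5.1623, 1.1623].


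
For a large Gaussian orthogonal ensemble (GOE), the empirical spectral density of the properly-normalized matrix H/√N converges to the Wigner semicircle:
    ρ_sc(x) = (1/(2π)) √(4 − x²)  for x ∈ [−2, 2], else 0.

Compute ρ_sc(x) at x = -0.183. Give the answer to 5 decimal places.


ρ_sc(x) = (1/(2π)) √(4 − x²). With x = -0.183:
  4 − x² = 4 − (-0.183)² = 4 − 0.033489 = 3.966511.
  √(4 − x²) = 1.991610.
  1/(2π) = 0.159155.
  ρ_sc(-0.183) = 0.159155 · 1.991610 = 0.316975.

Rounded to 5 decimal places: ρ_sc(-0.183) ≈ 0.31697.


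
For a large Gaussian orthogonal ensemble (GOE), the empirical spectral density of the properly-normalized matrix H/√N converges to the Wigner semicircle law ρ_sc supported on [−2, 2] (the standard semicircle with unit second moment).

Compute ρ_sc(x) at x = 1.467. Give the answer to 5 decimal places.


ρ_sc(x) = (1/(2π)) √(4 − x²). With x = 1.467:
  4 − x² = 4 − (1.467)² = 4 − 2.152089 = 1.847911.
  √(4 − x²) = 1.359379.
  1/(2π) = 0.159155.
  ρ_sc(1.467) = 0.159155 · 1.359379 = 0.216352.

Rounded to 5 decimal places: ρ_sc(1.467) ≈ 0.21635.


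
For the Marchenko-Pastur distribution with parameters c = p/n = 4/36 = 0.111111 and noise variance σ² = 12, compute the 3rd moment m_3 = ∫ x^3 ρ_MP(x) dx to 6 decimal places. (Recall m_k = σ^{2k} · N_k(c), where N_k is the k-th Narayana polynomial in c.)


E[X³] = σ⁶ (1 + 3c + c²) (third MP moment). With σ² = 12 (so σ⁶ = 1728) and c = 4/36 = 0.111111: E[X³] = 1728 · (1 + 3·0.111111 + (0.111111)²) = 1728 · 1.345679.

So E[X^3] = 2325.333333.


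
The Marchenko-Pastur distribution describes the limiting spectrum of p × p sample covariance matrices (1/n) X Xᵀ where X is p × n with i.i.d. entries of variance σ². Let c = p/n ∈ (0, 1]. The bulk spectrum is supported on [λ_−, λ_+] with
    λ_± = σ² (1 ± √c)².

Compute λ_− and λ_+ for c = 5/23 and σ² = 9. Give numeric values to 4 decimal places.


c = 5/23 = 0.217391; √c = 0.466252.
λ_− = σ² (1 − √c)² = 9 · (1 − 0.466252)² = 9 · (0.533748)² = 2.563978.
λ_+ = σ² (1 + √c)² = 9 · (1 + 0.466252)² = 9 · (1.466252)² = 19.349065.

Rounded to 4 decimal places: λ_− ≈ 2.5640, λ_+ ≈ 19.3491.


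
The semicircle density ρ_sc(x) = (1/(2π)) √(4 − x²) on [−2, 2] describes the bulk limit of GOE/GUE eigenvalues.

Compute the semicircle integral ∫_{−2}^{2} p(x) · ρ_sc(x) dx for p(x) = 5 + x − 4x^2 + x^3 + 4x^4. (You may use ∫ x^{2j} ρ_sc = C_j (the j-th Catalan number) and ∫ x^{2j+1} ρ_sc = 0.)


Write p(x) = Σ a_i x^i, split into monomials and integrate each against ρ_sc separately.
Using ∫ x^{2j} ρ_sc = C_j = (1/(j+1)) C(2j, j) (Catalan numbers) and ∫ x^{2j+1} ρ_sc = 0 (odd monomials vanish by symmetry):
  i = 0 (even): a_0 · C_{0} = 5 · 1 = 5
  i = 1 (odd): ∫ x^1 ρ_sc = 0 (vanishes)
  i = 2 (even): a_2 · C_{1} = -4 · 1 = -4
  i = 3 (odd): ∫ x^3 ρ_sc = 0 (vanishes)
  i = 4 (even): a_4 · C_{2} = 4 · 2 = 8

Summing the contributions: ∫_{−2}^{2} p(x) ρ_sc(x) dx = 5 + (-4) + 8 = 9.


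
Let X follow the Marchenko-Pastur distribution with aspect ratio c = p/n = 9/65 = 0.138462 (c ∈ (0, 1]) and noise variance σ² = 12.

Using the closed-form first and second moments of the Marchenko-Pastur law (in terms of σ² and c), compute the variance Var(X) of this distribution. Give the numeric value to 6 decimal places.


Recall the MP moments m_1 = E[X] = σ² and m_2 = E[X²] = σ⁴ (1 + c).
m_1 = E[X] = σ² = 12, so m_1² = 144.
m_2 = E[X²] = σ⁴ (1 + c) = 144 · (1 + 0.138462) = 144 · 1.138462 = 163.938462.
(Note m_2 − m_1² simplifies to c · σ⁴ = 0.138462 · 144.)

Var(X) = m_2 − m_1² = 163.938462 − 144 = 19.938462.


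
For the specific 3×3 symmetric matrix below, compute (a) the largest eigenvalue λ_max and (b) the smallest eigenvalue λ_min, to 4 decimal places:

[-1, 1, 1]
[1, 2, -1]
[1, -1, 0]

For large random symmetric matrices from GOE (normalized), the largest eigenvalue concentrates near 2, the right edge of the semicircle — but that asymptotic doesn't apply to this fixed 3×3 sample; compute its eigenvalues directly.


Since M is real symmetric, all three eigenvalues are real; they are the roots of det(λI − M) = λ³ − (tr M) λ² + s λ − det M, where s is the sum of the principal 2×2 minors.
tr M = -1 + 2 + 0 = 1.
s = ((-1)·2 − 1²) + ((-1)·0 − 1²) + (2·0 − (-1)²) = -3 + (-1) + (-1) = -5.
det M (expand along row 1) = (-1)·(-1) − 1·1 + 1·(-3) = -3.
Characteristic polynomial: λ³ − λ² − 5λ + 3 = 0.
Substitute λ = y + (tr M)/3 = y + 0.333333 to remove the quadratic term: y³ + p·y + q = 0 with p = s − (tr M)²/3 = -5.333333 and q = −2(tr M)³/27 + (tr M)·s/3 − det M = 1.259259.
Three real roots ⇒ use the trigonometric (Viète) form: r = 2√(−p/3) = 2.666667, φ = arccos(3q/(p·r)) = arccos(-0.265625) = 1.839648 rad.
y_k = r·cos(φ/3 − 2πk/3) for k = 0, 1, 2 gives y = 2.180804, 0.238660, -2.419464.
λ_k = y_k + 0.333333 gives λ = 2.5141, 0.5720, -2.0861 (check: the sum is 1.0000 = tr M).

Hence λ_max = 2.5141 and λ_min = -2.0861.


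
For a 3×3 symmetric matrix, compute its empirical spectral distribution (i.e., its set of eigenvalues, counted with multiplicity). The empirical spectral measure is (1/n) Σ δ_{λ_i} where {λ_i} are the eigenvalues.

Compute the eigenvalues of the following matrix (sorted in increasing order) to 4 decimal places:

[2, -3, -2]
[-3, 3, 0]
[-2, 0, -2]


Since M is real symmetric, all three eigenvalues are real; they are the roots of det(λI − M) = λ³ − (tr M) λ² + s λ − det M, where s is the sum of the principal 2×2 minors.
tr M = 2 + 3 + (-2) = 3.
s = (2·3 − (-3)²) + (2·(-2) − (-2)²) + (3·(-2) − 0²) = -3 + (-8) + (-6) = -17.
det M (expand along row 1) = 2·(-6) − (-3)·6 + (-2)·6 = -6.
Characteristic polynomial: λ³ − 3λ² − 17λ + 6 = 0.
Substitute λ = y + (tr M)/3 = y + 1.000000 to remove the quadratic term: y³ + p·y + q = 0 with p = s − (tr M)²/3 = -20.000000 and q = −2(tr M)³/27 + (tr M)·s/3 − det M = -13.000000.
Three real roots ⇒ use the trigonometric (Viète) form: r = 2√(−p/3) = 5.163978, φ = arccos(3q/(p·r)) = arccos(0.377616) = 1.183576 rad.
y_k = r·cos(φ/3 − 2πk/3) for k = 0, 1, 2 gives y = 4.767276, -0.664683, -4.102593.
λ_k = y_k + 1.000000 gives λ = 5.7673, 0.3353, -3.1026 (check: the sum is 3.0000 = tr M).

Eigenvalues sorted in increasing order: [-3.1026, 0.3353, 5.7673].


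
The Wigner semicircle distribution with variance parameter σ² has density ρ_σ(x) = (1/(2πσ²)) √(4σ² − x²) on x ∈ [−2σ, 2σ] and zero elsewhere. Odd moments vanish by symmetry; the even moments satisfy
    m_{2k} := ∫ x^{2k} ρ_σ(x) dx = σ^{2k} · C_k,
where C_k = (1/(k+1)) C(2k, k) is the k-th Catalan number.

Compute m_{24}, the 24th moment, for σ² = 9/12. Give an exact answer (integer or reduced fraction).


By the scaled semicircle moment identity, m_{2k} = σ^{2k} · C_k with k = 12.
C_12 = (1/(k+1)) · C(2k, k) = (1/13) · C(24, 12) = (1/13) · 2704156 = 208012.
σ^{2k} = (σ²)^k = (9/12)^12 = 531441/16777216.

Therefore m_{24} = σ^{24} · C_12 = (531441/16777216) · 208012 = 27636526323/4194304.


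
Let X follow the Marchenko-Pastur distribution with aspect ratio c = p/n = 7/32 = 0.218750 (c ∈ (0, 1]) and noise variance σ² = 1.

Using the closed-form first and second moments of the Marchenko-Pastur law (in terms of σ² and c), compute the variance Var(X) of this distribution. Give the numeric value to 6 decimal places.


Recall the MP moments m_1 = E[X] = σ² and m_2 = E[X²] = σ⁴ (1 + c).
m_1 = E[X] = σ² = 1, so m_1² = 1.
m_2 = E[X²] = σ⁴ (1 + c) = 1 · (1 + 0.218750) = 1 · 1.218750 = 1.218750.
(Note m_2 − m_1² simplifies to c · σ⁴ = 0.218750 · 1.)

Var(X) = m_2 − m_1² = 1.218750 − 1 = 0.218750.


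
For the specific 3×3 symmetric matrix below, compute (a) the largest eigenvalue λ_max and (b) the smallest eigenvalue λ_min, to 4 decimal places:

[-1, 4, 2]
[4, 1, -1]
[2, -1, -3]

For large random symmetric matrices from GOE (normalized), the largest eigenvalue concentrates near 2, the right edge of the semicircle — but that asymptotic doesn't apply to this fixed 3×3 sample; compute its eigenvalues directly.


Since M is real symmetric, all three eigenvalues are real; they are the roots of det(λI − M) = λ³ − (tr M) λ² + s λ − det M, where s is the sum of the principal 2×2 minors.
tr M = -1 + 1 + (-3) = -3.
s = ((-1)·1 − 4²) + ((-1)·(-3) − 2²) + (1·(-3) − (-1)²) = -17 + (-1) + (-4) = -22.
det M (expand along row 1) = (-1)·(-4) − 4·(-10) + 2·(-6) = 32.
Characteristic polynomial: λ³ + 3λ² − 22λ − 32 = 0.
Substitute λ = y + (tr M)/3 = y − 1.000000 to remove the quadratic term: y³ + p·y + q = 0 with p = s − (tr M)²/3 = -25.000000 and q = −2(tr M)³/27 + (tr M)·s/3 − det M = -8.000000.
Three real roots ⇒ use the trigonometric (Viète) form: r = 2√(−p/3) = 5.773503, φ = arccos(3q/(p·r)) = arccos(0.166277) = 1.403744 rad.
y_k = r·cos(φ/3 − 2πk/3) for k = 0, 1, 2 gives y = 5.152914, -0.321327, -4.831587.
λ_k = y_k − 1.000000 gives λ = 4.1529, -1.3213, -5.8316 (check: the sum is -3.0000 = tr M).

Hence λ_max = 4.1529 and λ_min = -5.8316.


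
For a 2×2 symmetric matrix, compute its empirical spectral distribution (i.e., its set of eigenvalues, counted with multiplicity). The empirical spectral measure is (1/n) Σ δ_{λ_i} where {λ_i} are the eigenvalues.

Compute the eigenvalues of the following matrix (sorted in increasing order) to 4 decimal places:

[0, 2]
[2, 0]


Since M is real symmetric, both eigenvalues are real; they are the roots of det(λI − M) = λ² − (tr M) λ + det M.
tr M = 0 + 0 = 0.
det M = 0·0 − 2² = 0 − 4 = -4.
Characteristic polynomial: λ² − 4 = 0.
Discriminant Δ = (tr M)² − 4·det M = 0 − (-16) = 16; √Δ = 4.000000.
λ = (tr M ± √Δ)/2 = (0 ± 4.000000)/2, giving (tr M − √Δ)/2 = -2.0000 and (tr M + √Δ)/2 = 2.0000.

Eigenvalues sorted in increasing order: [-2.0000, 2.0000].


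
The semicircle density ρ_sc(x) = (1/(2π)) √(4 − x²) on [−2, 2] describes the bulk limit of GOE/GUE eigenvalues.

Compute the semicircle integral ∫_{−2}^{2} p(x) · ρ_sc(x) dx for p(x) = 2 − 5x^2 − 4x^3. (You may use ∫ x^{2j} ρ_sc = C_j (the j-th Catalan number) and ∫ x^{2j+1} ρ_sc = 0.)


Write p(x) = Σ a_i x^i, split into monomials and integrate each against ρ_sc separately.
Using ∫ x^{2j} ρ_sc = C_j = (1/(j+1)) C(2j, j) (Catalan numbers) and ∫ x^{2j+1} ρ_sc = 0 (odd monomials vanish by symmetry):
  i = 0 (even): a_0 · C_{0} = 2 · 1 = 2
  i = 2 (even): a_2 · C_{1} = -5 · 1 = -5
  i = 3 (odd): ∫ x^3 ρ_sc = 0 (vanishes)

Summing the contributions: ∫_{−2}^{2} p(x) ρ_sc(x) dx = 2 + (-5) = -3.


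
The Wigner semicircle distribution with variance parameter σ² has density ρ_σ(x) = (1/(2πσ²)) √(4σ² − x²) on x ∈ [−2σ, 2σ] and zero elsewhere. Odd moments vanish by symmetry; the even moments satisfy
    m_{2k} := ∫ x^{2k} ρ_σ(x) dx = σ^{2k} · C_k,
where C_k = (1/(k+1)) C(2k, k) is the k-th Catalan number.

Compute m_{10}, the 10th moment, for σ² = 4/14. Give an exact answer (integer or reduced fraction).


By the scaled semicircle moment identity, m_{2k} = σ^{2k} · C_k with k = 5.
C_5 = (1/(k+1)) · C(2k, k) = (1/6) · C(10, 5) = (1/6) · 252 = 42.
σ^{2k} = (σ²)^k = (4/14)^5 = 32/16807.

Therefore m_{10} = σ^{10} · C_5 = (32/16807) · 42 = 192/2401.


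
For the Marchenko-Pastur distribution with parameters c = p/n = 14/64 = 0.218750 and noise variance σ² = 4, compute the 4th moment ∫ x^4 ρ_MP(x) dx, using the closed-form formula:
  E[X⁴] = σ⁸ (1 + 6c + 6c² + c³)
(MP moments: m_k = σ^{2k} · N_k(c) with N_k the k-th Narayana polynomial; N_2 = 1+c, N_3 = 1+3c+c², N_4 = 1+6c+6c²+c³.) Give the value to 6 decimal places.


E[X⁴] = σ⁸ (1 + 6c + 6c² + c³) (fourth MP moment). With σ² = 4 (so σ⁸ = 256) and c = 14/64 = 0.218750: E[X⁴] = 256 · (1 + 6·0.218750 + 6·(0.218750)² + (0.218750)³) = 256 · 2.610077.

So E[X^4] = 668.179688.


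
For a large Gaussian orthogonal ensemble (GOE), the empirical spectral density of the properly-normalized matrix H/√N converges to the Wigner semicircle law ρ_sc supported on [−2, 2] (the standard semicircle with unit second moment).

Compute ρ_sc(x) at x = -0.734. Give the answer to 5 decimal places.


ρ_sc(x) = (1/(2π)) √(4 − x²). With x = -0.734:
  4 − x² = 4 − (-0.734)² = 4 − 0.538756 = 3.461244.
  √(4 − x²) = 1.860442.
  1/(2π) = 0.159155.
  ρ_sc(-0.734) = 0.159155 · 1.860442 = 0.296099.

Rounded to 5 decimal places: ρ_sc(-0.734) ≈ 0.29610.
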